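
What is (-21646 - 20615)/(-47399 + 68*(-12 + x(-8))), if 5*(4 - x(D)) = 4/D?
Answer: 211305/239681 ≈ 0.88161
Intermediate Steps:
x(D) = 4 - 4/(5*D)
(-21646 - 20615)/(-47399 + 68*(-12 + x(-8))) = (-21646 - 20615)/(-47399 + 68*(-12 + (4 - ⅘/(-8)))) = -42261/(-47399 + 68*(-12 + (4 - ⅘*(-⅛)))) = -42261/(-47399 + 68*(-12 + (4 + ⅒))) = -42261/(-47399 + 68*(-12 + 41/10)) = -42261/(-47399 + 68*(-79/10)) = -42261/(-47399 - 2686/5) = -42261/(-239681/5) = -42261*(-5/239681) = 211305/239681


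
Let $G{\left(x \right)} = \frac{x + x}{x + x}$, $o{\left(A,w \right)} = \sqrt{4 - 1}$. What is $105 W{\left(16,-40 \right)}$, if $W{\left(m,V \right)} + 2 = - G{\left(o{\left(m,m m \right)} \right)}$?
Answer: $-315$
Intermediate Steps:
$o{\left(A,w \right)} = \sqrt{3}$
$G{\left(x \right)} = 1$ ($G{\left(x \right)} = \frac{2 x}{2 x} = 2 x \frac{1}{2 x} = 1$)
$W{\left(m,V \right)} = -3$ ($W{\left(m,V \right)} = -2 - 1 = -3$)
$105 W{\left(16,-40 \right)} = 105 \left(-3\right) = -315$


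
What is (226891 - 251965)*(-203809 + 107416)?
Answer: 2416958082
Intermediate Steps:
(226891 - 251965)*(-203809 + 107416) = -25074*(-96393) = 2416958082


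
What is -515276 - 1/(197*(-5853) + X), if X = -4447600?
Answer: -2885875891915/5600641 ≈ -5.1528e+5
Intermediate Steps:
-515276 - 1/(197*(-5853) + X) = -515276 - 1/(197*(-5853) - 4447600) = -515276 - 1/(-1153041 - 4447600) = -515276 - 1/(-5600641) = -515276 - 1*(-1/5600641) = -515276 + 1/5600641 = -2885875891915/5600641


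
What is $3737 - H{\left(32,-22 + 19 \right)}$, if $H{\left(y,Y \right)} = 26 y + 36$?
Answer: $2869$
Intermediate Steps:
$H{\left(y,Y \right)} = 36 + 26 y$
$3737 - H{\left(32,-22 + 19 \right)} = 3737 - \left(36 + 26 \cdot 32\right) = 3737 - \left(36 + 832\right) = 3737 - 868 = 2869$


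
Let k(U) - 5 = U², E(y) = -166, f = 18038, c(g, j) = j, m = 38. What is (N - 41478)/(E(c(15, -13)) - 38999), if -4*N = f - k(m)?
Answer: 182501/156660 ≈ 1.1649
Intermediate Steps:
k(U) = 5 + U²
N = -16589/4 (N = -(18038 - (5 + 38²))/4 = -(18038 - (5 + 1444))/4 = -(18038 - 1*1449)/4 = -(18038 - 1449)/4 = -¼*16589 = -16589/4 ≈ -4147.3)
(N - 41478)/(E(c(15, -13)) - 38999) = (-16589/4 - 41478)/(-166 - 38999) = -182501/4/(-39165) = -182501/4*(-1/39165) = 182501/156660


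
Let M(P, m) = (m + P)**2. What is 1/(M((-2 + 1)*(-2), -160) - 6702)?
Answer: 1/18262 ≈ 5.4759e-5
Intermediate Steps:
M(P, m) = (P + m)**2
1/(M((-2 + 1)*(-2), -160) - 6702) = 1/(((-2 + 1)*(-2) - 160)**2 - 6702) = 1/((-1*(-2) - 160)**2 - 6702) = 1/((2 - 160)**2 - 6702) = 1/((-158)**2 - 6702) = 1/(24964 - 6702) = 1/18262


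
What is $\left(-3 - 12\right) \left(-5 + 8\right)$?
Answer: $-45$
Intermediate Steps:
$\left(-3 - 12\right) \left(-5 + 8\right) = \left(-15\right) 3 = -45$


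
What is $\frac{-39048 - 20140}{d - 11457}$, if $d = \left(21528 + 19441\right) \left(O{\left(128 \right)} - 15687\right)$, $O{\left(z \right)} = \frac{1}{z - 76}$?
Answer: $\frac{3077776}{33419951351} \approx 9.2094 \cdot 10^{-5}$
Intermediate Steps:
$O{\left(z \right)} = \frac{1}{-76 + z}$
$d = - \frac{33419355587}{52}$ ($d = \left(21528 + 19441\right) \left(\frac{1}{-76 + 128} - 15687\right) = 40969 \left(\frac{1}{52} - 15687\right) = 40969 \left(- \frac{815723}{52}\right) = - \frac{33419355587}{52} \approx -6.4268 \cdot 10^{8}$)
$\frac{-39048 - 20140}{d - 11457} = \frac{-39048 - 20140}{- \frac{33419355587}{52} - 11457} = - \frac{59188}{- \frac{33419951351}{52}} = \left(-59188\right) \left(- \frac{52}{33419951351}\right) = \frac{3077776}{33419951351}$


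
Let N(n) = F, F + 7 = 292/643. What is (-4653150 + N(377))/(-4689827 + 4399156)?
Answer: 2991979659/186901453 ≈ 16.008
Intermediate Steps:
F = -4209/643 (F = -7 + 292/643 = -4209/643 ≈ -6.5459)
N(n) = -4209/643
(-4653150 + N(377))/(-4689827 + 4399156) = (-4653150 - 4209/643)/(-4689827 + 4399156) = -2991979659/643/(-290671) = -2991979659/643*(-1/290671) = 2991979659/186901453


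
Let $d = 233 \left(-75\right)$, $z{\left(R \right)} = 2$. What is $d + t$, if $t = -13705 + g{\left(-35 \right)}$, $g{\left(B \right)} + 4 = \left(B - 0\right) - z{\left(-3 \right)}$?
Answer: $-31221$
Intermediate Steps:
$g{\left(B \right)} = -6 + B$ ($g{\left(B \right)} = -4 + \left(\left(B - 0\right) - 2\right) = -4 + \left(\left(B + 0\right) - 2\right) = -4 + \left(B - 2\right) = -4 + \left(-2 + B\right) = -6 + B$)
$t = -13746$ ($t = -13705 - 41 = -13746$)
$d = -17475$
$d + t = -17475 - 13746 = -31221$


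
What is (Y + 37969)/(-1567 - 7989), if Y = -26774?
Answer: -11195/9556 ≈ -1.1715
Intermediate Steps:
(Y + 37969)/(-1567 - 7989) = (-26774 + 37969)/(-1567 - 7989) = 11195/(-9556) = 11195*(-1/9556) = -11195/9556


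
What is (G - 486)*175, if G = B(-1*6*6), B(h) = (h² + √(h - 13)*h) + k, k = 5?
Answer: 142625 - 44100*I ≈ 1.4263e+5 - 44100.0*I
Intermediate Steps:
B(h) = 5 + h² + h*√(-13 + h) (B(h) = (h² + √(h - 13)*h) + 5 = (h² + √(-13 + h)*h) + 5 = (h² + h*√(-13 + h)) + 5 = 5 + h² + h*√(-13 + h))
G = 1301 - 252*I (G = 5 + (-1*6*6)² + (-1*6*6)*√(-13 - 1*6*6) = 5 + (-6*6)² + (-6*6)*√(-13 - 6*6) = 5 + (-36)² - 36*√(-13 - 36) = 5 + 1296 - 252*I = 1301 - 252*I ≈ 1301.0 - 252.0*I)
(G - 486)*175 = ((1301 - 252*I) - 486)*175 = (815 - 252*I)*175 = 142625 - 44100*I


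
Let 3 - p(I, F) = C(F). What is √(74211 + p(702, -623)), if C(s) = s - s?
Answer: 3*√8246 ≈ 272.42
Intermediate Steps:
C(s) = 0
p(I, F) = 3 (p(I, F) = 3 - 1*0 = 3 + 0 = 3)
√(74211 + p(702, -623)) = √(74211 + 3) = √74214 = 3*√8246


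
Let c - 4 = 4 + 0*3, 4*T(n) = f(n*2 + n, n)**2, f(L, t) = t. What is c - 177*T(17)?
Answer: -51121/4 ≈ -12780.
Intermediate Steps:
T(n) = n**2/4
c = 8 (c = 4 + (4 + 0*3) = 4 + (4 + 0) = 4 + 4 = 8)
c - 177*T(17) = 8 - 177*17**2/4 = 8 - 177*289/4 = 8 - 51153/4 = -51121/4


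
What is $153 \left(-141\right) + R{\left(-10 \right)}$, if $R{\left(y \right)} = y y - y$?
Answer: $-21463$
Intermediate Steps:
$R{\left(y \right)} = y^{2} - y$
$153 \left(-141\right) + R{\left(-10 \right)} = 153 \left(-141\right) - 10 \left(-1 - 10\right) = -21573 - -110 = -21573 + 110 = -21463$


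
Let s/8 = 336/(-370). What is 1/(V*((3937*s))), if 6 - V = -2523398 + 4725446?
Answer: 185/11651726491776 ≈ 1.5877e-11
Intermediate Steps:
V = -2202042 (V = 6 - (-2523398 + 4725446) = 6 - 1*2202048 = 6 - 2202048 = -2202042)
s = -1344/185 (s = 8*(336/(-370)) = 8*(336*(-1/370)) = 8*(-168/185) = -1344/185 ≈ -7.2649)
1/(V*((3937*s))) = 1/((-2202042)*((3937*(-1344/185)))) = -1/(2202042*(-5291328/185)) = -1/2202042*(-185/5291328) = 185/11651726491776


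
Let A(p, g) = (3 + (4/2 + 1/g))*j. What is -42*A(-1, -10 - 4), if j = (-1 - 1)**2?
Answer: -828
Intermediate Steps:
j = 4 (j = (-2)**2 = 4)
A(p, g) = 20 + 4/g (A(p, g) = (3 + (4/2 + 1/g))*4 = (3 + (4*(1/2) + 1/g))*4 = (3 + (2 + 1/g))*4 = (5 + 1/g)*4 = 20 + 4/g)
-42*A(-1, -10 - 4) = -42*(20 + 4/(-10 - 4)) = -42*(20 + 4/(-14)) = -42*(20 + 4*(-1/14)) = -42*(20 - 2/7) = -42*138/7 = -828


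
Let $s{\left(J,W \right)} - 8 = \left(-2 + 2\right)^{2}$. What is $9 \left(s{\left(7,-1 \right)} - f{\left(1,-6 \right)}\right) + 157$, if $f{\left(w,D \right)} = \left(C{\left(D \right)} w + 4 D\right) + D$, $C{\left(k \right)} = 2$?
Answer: $481$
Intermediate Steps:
$f{\left(w,D \right)} = 2 w + 5 D$ ($f{\left(w,D \right)} = \left(2 w + 4 D\right) + D = 2 w + 5 D$)
$s{\left(J,W \right)} = 8$ ($s{\left(J,W \right)} = 8 + \left(-2 + 2\right)^{2} = 8 + 0^{2} = 8 + 0 = 8$)
$9 \left(s{\left(7,-1 \right)} - f{\left(1,-6 \right)}\right) + 157 = 9 \left(8 - \left(2 \cdot 1 + 5 \left(-6\right)\right)\right) + 157 = 9 \left(8 - \left(2 - 30\right)\right) + 157 = 9 \left(8 - -28\right) + 157 = 9 \left(8 + 28\right) + 157 = 9 \cdot 36 + 157 = 324 + 157 = 481$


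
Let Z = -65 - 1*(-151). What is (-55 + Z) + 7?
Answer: 38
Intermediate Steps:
Z = 86 (Z = -65 + 151 = 86)
(-55 + Z) + 7 = (-55 + 86) + 7 = 31 + 7 = 38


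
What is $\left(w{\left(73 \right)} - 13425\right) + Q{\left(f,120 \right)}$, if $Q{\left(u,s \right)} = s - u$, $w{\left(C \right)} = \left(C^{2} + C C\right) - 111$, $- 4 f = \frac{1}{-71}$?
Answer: $- \frac{783273}{284} \approx -2758.0$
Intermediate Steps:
$f = \frac{1}{284}$ ($f = - \frac{1}{4 \left(-71\right)} = \left(- \frac{1}{4}\right) \left(- \frac{1}{71}\right) = \frac{1}{284} \approx 0.0035211$)
$w{\left(C \right)} = -111 + 2 C^{2}$ ($w{\left(C \right)} = \left(C^{2} + C^{2}\right) - 111 = 2 C^{2} - 111 = -111 + 2 C^{2}$)
$\left(w{\left(73 \right)} - 13425\right) + Q{\left(f,120 \right)} = \left(\left(-111 + 2 \cdot 73^{2}\right) - 13425\right) + \left(120 - \frac{1}{284}\right) = \left(\left(-111 + 2 \cdot 5329\right) - 13425\right) + \left(120 - \frac{1}{284}\right) = \left(\left(-111 + 10658\right) - 13425\right) + \frac{34079}{284} = \left(10547 - 13425\right) + \frac{34079}{284} = -2878 + \frac{34079}{284} = - \frac{783273}{284}$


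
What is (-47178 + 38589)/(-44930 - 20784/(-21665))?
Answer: 186080685/973387666 ≈ 0.19117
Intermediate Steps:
(-47178 + 38589)/(-44930 - 20784/(-21665)) = -8589/(-44930 - 20784*(-1/21665)) = -8589/(-44930 + 20784/21665) = -8589/(-973387666/21665) = -8589*(-21665/973387666) = 186080685/973387666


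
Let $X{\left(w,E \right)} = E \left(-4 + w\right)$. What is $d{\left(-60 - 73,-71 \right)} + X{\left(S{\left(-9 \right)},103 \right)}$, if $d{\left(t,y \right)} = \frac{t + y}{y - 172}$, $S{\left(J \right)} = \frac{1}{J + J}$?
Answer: $- \frac{67535}{162} \approx -416.88$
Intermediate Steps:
$S{\left(J \right)} = \frac{1}{2 J}$
$d{\left(t,y \right)} = \frac{t + y}{-172 + y}$
$d{\left(-60 - 73,-71 \right)} + X{\left(S{\left(-9 \right)},103 \right)} = \frac{\left(-60 - 73\right) - 71}{-172 - 71} + 103 \left(-4 + \frac{1}{2 \left(-9\right)}\right) = \frac{-133 - 71}{-243} + 103 \left(-4 + \frac{1}{2} \left(- \frac{1}{9}\right)\right) = \left(- \frac{1}{243}\right) \left(-204\right) + 103 \left(-4 - \frac{1}{18}\right) = \frac{68}{81} + 103 \left(- \frac{73}{18}\right) = \frac{68}{81} - \frac{7519}{18} = - \frac{67535}{162}$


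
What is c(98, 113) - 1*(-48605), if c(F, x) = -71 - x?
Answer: 48421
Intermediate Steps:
c(98, 113) - 1*(-48605) = (-71 - 1*113) - 1*(-48605) = (-71 - 113) + 48605 = -184 + 48605 = 48421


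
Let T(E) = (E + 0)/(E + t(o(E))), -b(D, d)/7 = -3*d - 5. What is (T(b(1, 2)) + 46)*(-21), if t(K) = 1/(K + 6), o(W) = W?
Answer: -6308883/6392 ≈ -987.00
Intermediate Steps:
b(D, d) = 35 + 21*d (b(D, d) = -7*(-3*d - 5) = -7*(-5 - 3*d) = 35 + 21*d)
t(K) = 1/(6 + K)
T(E) = E/(E + 1/(6 + E)) (T(E) = (E + 0)/(E + 1/(6 + E)) = E/(E + 1/(6 + E)))
(T(b(1, 2)) + 46)*(-21) = ((35 + 21*2)*(6 + (35 + 21*2))/(1 + (35 + 21*2)*(6 + (35 + 21*2))) + 46)*(-21) = ((35 + 42)*(6 + (35 + 42))/(1 + (35 + 42)*(6 + (35 + 42))) + 46)*(-21) = (77*(6 + 77)/(1 + 77*(6 + 77)) + 46)*(-21) = (77*83/(1 + 77*83) + 46)*(-21) = (77*83/(1 + 6391) + 46)*(-21) = (77*83/6392 + 46)*(-21) = (77*(1/6392)*83 + 46)*(-21) = (6391/6392 + 46)*(-21) = (300423/6392)*(-21) = -6308883/6392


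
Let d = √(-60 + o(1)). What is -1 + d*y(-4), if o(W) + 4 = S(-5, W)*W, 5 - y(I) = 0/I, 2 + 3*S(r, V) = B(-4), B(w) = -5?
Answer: -1 + 5*I*√597/3 ≈ -1.0 + 40.723*I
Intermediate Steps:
S(r, V) = -7/3 (S(r, V) = -⅔ + (⅓)*(-5) = -⅔ - 5/3 = -7/3)
y(I) = 5 (y(I) = 5 - 0/I = 5 - 1*0 = 5 + 0 = 5)
o(W) = -4 - 7*W/3
d = I*√597/3 (d = √(-60 + (-4 - 7/3*1)) = √(-60 + (-4 - 7/3)) = √(-60 - 19/3) = √(-199/3) = I*√597/3 ≈ 8.1445*I)
-1 + d*y(-4) = -1 + (I*√597/3)*5 = -1 + 5*I*√597/3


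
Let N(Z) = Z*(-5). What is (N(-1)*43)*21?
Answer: 4515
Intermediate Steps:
N(Z) = -5*Z
(N(-1)*43)*21 = (-5*(-1)*43)*21 = (5*43)*21 = 215*21 = 4515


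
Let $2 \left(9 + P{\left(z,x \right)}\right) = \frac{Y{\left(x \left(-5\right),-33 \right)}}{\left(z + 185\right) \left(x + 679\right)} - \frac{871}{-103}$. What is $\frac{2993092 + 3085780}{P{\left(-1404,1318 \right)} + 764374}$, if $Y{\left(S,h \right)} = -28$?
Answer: $\frac{3048400257225776}{383311797277807} \approx 7.9528$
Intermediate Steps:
$P{\left(z,x \right)} = - \frac{983}{206} - \frac{14}{\left(185 + z\right) \left(679 + x\right)}$ ($P{\left(z,x \right)} = -9 + \frac{- \frac{28}{\left(z + 185\right) \left(x + 679\right)} - \frac{871}{-103}}{2} = -9 + \frac{- \frac{28}{\left(185 + z\right) \left(679 + x\right)} - - \frac{871}{103}}{2} = -9 + \frac{- 28 \frac{1}{\left(185 + z\right) \left(679 + x\right)} + \frac{871}{103}}{2} = -9 + \frac{- \frac{28}{\left(185 + z\right) \left(679 + x\right)} + \frac{871}{103}}{2} = -9 + \frac{\frac{871}{103} - \frac{28}{\left(185 + z\right) \left(679 + x\right)}}{2} = -9 + \left(\frac{871}{206} - \frac{14}{\left(185 + z\right) \left(679 + x\right)}\right) = - \frac{983}{206} - \frac{14}{\left(185 + z\right) \left(679 + x\right)}$)
$\frac{2993092 + 3085780}{P{\left(-1404,1318 \right)} + 764374} = \frac{2993092 + 3085780}{\frac{-123482429 - -937109628 - 239684890 - 1295594 \left(-1404\right)}{206 \left(125615 + 185 \cdot 1318 + 679 \left(-1404\right) + 1318 \left(-1404\right)\right)} + 764374} = \frac{6078872}{\frac{-123482429 + 937109628 - 239684890 + 1819013976}{206 \left(125615 + 243830 - 953316 - 1850472\right)} + 764374} = \frac{6078872}{\frac{1}{206} \frac{1}{-2434343} \cdot 2392956285 + 764374} = \frac{6078872}{\frac{1}{206} \left(- \frac{1}{2434343}\right) 2392956285 + 764374} = \frac{6078872}{- \frac{2392956285}{501474658} + 764374} = \frac{6078872}{\frac{383311797277807}{501474658}} = 6078872 \cdot \frac{501474658}{383311797277807} = \frac{3048400257225776}{383311797277807}$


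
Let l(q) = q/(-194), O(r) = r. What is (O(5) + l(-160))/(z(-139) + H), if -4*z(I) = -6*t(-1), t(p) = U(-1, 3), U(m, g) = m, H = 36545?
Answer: 1130/7089439 ≈ 0.00015939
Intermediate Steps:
t(p) = -1
l(q) = -q/194 (l(q) = q*(-1/194) = -q/194)
z(I) = -3/2 (z(I) = -(-3)*(-1)/2 = -¼*6 = -3/2)
(O(5) + l(-160))/(z(-139) + H) = (5 - 1/194*(-160))/(-3/2 + 36545) = (5 + 80/97)/(73087/2) = (565/97)*(2/73087) = 1130/7089439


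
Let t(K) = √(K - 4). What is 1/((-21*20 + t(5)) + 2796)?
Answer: 1/2377 ≈ 0.00042070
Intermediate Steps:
t(K) = √(-4 + K)
1/((-21*20 + t(5)) + 2796) = 1/((-21*20 + √(-4 + 5)) + 2796) = 1/((-420 + √1) + 2796) = 1/((-420 + 1) + 2796) = 1/(-419 + 2796) = 1/2377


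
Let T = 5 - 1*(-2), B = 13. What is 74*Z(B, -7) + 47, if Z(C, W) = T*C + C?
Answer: 7743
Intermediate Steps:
T = 7 (T = 5 + 2 = 7)
Z(C, W) = 8*C (Z(C, W) = 7*C + C = 8*C)
74*Z(B, -7) + 47 = 74*(8*13) + 47 = 74*104 + 47 = 7696 + 47 = 7743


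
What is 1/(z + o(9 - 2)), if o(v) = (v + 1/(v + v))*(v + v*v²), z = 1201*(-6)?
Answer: -1/4731 ≈ -0.00021137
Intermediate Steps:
z = -7206
o(v) = (v + v³)*(v + 1/(2*v)) (o(v) = (v + 1/(2*v))*(v + v³) = (v + v³)*(v + 1/(2*v)))
1/(z + o(9 - 2)) = 1/(-7206 + (½ + (9 - 2)⁴ + 3*(9 - 2)²/2)) = 1/(-7206 + (½ + 7⁴ + (3/2)*7²)) = 1/(-7206 + (½ + 2401 + (3/2)*49)) = 1/(-7206 + (½ + 2401 + 147/2)) = 1/(-7206 + 2475) = 1/(-4731) = -1/4731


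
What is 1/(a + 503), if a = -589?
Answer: -1/86 ≈ -0.011628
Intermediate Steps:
1/(a + 503) = 1/(-589 + 503) = 1/(-86) = -1/86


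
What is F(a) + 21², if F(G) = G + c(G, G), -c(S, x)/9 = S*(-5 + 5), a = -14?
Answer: 427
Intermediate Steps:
c(S, x) = 0 (c(S, x) = -9*S*(-5 + 5) = -9*S*0 = -9*0 = 0)
F(G) = G (F(G) = G + 0 = G)
F(a) + 21² = -14 + 21² = -14 + 441 = 427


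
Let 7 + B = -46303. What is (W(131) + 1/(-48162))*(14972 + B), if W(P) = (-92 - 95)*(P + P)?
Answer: 12324446878467/8027 ≈ 1.5354e+9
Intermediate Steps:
B = -46310 (B = -7 - 46303 = -46310)
W(P) = -374*P
(W(131) + 1/(-48162))*(14972 + B) = (-374*131 + 1/(-48162))*(14972 - 46310) = (-48994 - 1/48162)*(-31338) = -2359649029/48162*(-31338) = 12324446878467/8027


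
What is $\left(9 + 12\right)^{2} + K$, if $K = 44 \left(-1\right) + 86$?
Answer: $483$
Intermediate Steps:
$K = 42$ ($K = -44 + 86 = 42$)
$\left(9 + 12\right)^{2} + K = \left(9 + 12\right)^{2} + 42 = 21^{2} + 42 = 441 + 42 = 483$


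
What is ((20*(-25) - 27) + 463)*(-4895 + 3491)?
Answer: 89856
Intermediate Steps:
((20*(-25) - 27) + 463)*(-4895 + 3491) = ((-500 - 27) + 463)*(-1404) = (-527 + 463)*(-1404) = -64*(-1404) = 89856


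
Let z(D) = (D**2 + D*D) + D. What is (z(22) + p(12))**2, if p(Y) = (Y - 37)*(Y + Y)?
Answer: 152100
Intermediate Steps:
p(Y) = 2*Y*(-37 + Y) (p(Y) = (-37 + Y)*(2*Y) = 2*Y*(-37 + Y))
z(D) = D + 2*D**2 (z(D) = (D**2 + D**2) + D = 2*D**2 + D = D + 2*D**2)
(z(22) + p(12))**2 = (22*(1 + 2*22) + 2*12*(-37 + 12))**2 = (22*(1 + 44) + 2*12*(-25))**2 = (22*45 - 600)**2 = (990 - 600)**2 = 390**2 = 152100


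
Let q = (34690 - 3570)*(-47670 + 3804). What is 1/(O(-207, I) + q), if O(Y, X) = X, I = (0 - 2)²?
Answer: -1/1365109916 ≈ -7.3254e-10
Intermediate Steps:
I = 4 (I = (-2)² = 4)
q = -1365109920 (q = 31120*(-43866) = -1365109920)
1/(O(-207, I) + q) = 1/(4 - 1365109920) = 1/(-1365109916) = -1/1365109916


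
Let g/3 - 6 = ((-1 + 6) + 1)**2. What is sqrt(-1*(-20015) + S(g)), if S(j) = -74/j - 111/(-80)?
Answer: sqrt(3530787155)/420 ≈ 141.48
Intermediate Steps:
g = 126 (g = 18 + 3*((-1 + 6) + 1)**2 = 18 + 3*(5 + 1)**2 = 18 + 3*6**2 = 18 + 3*36 = 18 + 108 = 126)
S(j) = 111/80 - 74/j (S(j) = -74/j - 111*(-1/80) = -74/j + 111/80 = 111/80 - 74/j)
sqrt(-1*(-20015) + S(g)) = sqrt(-1*(-20015) + (111/80 - 74/126)) = sqrt(20015 + (111/80 - 74*1/126)) = sqrt(20015 + (111/80 - 37/63)) = sqrt(20015 + 4033/5040) = sqrt(100879633/5040) = sqrt(3530787155)/420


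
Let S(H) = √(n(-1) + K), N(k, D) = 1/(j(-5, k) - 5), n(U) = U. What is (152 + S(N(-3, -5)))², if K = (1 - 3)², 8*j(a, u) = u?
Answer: (152 + √3)² ≈ 23634.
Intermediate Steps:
j(a, u) = u/8
N(k, D) = 1/(-5 + k/8) (N(k, D) = 1/(k/8 - 5) = 1/(-5 + k/8))
K = 4 (K = (-2)² = 4)
S(H) = √3 (S(H) = √(-1 + 4) = √3)
(152 + S(N(-3, -5)))² = (152 + √3)²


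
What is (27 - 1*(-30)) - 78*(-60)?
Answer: 4737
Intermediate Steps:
(27 - 1*(-30)) - 78*(-60) = (27 + 30) + 4680 = 57 + 4680 = 4737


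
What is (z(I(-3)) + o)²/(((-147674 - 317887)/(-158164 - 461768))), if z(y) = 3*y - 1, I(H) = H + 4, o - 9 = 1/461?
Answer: 5315954922496/32980496427 ≈ 161.18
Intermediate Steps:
o = 4150/461 (o = 9 + 1/461 = 4150/461 ≈ 9.0022)
I(H) = 4 + H
z(y) = -1 + 3*y
(z(I(-3)) + o)²/(((-147674 - 317887)/(-158164 - 461768))) = ((-1 + 3*(4 - 3)) + 4150/461)²/(((-147674 - 317887)/(-158164 - 461768))) = ((-1 + 3*1) + 4150/461)²/((-465561/(-619932))) = ((-1 + 3) + 4150/461)²/((-465561*(-1/619932))) = (2 + 4150/461)²/(155187/206644) = (5072/461)²*(206644/155187) = (25725184/212521)*(206644/155187) = 5315954922496/32980496427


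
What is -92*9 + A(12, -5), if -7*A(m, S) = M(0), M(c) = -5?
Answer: -5791/7 ≈ -827.29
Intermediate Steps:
A(m, S) = 5/7 (A(m, S) = -1/7*(-5) = 5/7)
-92*9 + A(12, -5) = -92*9 + 5/7 = -828 + 5/7 = -5791/7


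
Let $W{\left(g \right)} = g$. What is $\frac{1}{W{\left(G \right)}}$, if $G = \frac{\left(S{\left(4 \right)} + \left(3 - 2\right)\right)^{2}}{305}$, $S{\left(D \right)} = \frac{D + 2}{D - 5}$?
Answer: $\frac{61}{5} \approx 12.2$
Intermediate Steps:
$S{\left(D \right)} = \frac{2 + D}{-5 + D}$
$G = \frac{5}{61}$ ($G = \frac{\left(\frac{2 + 4}{-5 + 4} + \left(3 - 2\right)\right)^{2}}{305} = \left(\frac{1}{-1} \cdot 6 + \left(3 - 2\right)\right)^{2} \cdot \frac{1}{305} = \left(\left(-1\right) 6 + 1\right)^{2} \cdot \frac{1}{305} = \left(-6 + 1\right)^{2} \cdot \frac{1}{305} = \left(-5\right)^{2} \cdot \frac{1}{305} = 25 \cdot \frac{1}{305} = \frac{5}{61} \approx 0.081967$)
$\frac{1}{W{\left(G \right)}} = \frac{1}{\frac{5}{61}} = \frac{61}{5}$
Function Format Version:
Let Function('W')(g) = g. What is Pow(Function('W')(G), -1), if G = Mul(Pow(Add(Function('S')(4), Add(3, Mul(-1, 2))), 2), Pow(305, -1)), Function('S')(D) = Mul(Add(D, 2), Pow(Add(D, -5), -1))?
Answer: Rational(61, 5) ≈ 12.200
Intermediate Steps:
Function('S')(D) = Mul(Pow(Add(-5, D), -1), Add(2, D)) (Function('S')(D) = Mul(Add(2, D), Pow(Add(-5, D), -1)) = Mul(Pow(Add(-5, D), -1), Add(2, D)))
G = Rational(5, 61) (G = Mul(Pow(Add(Mul(Pow(Add(-5, 4), -1), Add(2, 4)), Add(3, Mul(-1, 2))), 2), Pow(305, -1)) = Mul(Pow(Add(Mul(Pow(-1, -1), 6), Add(3, -2)), 2), Rational(1, 305)) = Mul(Pow(Add(Mul(-1, 6), 1), 2), Rational(1, 305)) = Mul(Pow(Add(-6, 1), 2), Rational(1, 305)) = Mul(Pow(-5, 2), Rational(1, 305)) = Mul(25, Rational(1, 305)) = Rational(5, 61) ≈ 0.081967)
Pow(Function('W')(G), -1) = Pow(Rational(5, 61), -1) = Rational(61, 5)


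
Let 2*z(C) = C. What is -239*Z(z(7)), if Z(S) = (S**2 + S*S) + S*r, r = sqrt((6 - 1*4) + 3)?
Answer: -11711/2 - 1673*sqrt(5)/2 ≈ -7726.0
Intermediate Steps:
z(C) = C/2
r = sqrt(5) (r = sqrt((6 - 4) + 3) = sqrt(2 + 3) = sqrt(5) ≈ 2.2361)
Z(S) = 2*S**2 + S*sqrt(5) (Z(S) = (S**2 + S*S) + S*sqrt(5) = (S**2 + S**2) + S*sqrt(5) = 2*S**2 + S*sqrt(5))
-239*Z(z(7)) = -239*(1/2)*7*(sqrt(5) + 2*((1/2)*7)) = -1673*(sqrt(5) + 2*(7/2))/2 = -1673*(sqrt(5) + 7)/2 = -1673*(7 + sqrt(5))/2 = -239*(49/2 + 7*sqrt(5)/2) = -11711/2 - 1673*sqrt(5)/2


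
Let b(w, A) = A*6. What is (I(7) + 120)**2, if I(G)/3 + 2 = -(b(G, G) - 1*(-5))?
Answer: 729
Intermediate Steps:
b(w, A) = 6*A
I(G) = -21 - 18*G (I(G) = -6 + 3*(-(6*G - 1*(-5))) = -6 + 3*(-(6*G + 5)) = -6 + 3*(-(5 + 6*G)) = -6 + 3*(-5 - 6*G) = -6 + (-15 - 18*G) = -21 - 18*G)
(I(7) + 120)**2 = ((-21 - 18*7) + 120)**2 = ((-21 - 126) + 120)**2 = (-147 + 120)**2 = (-27)**2 = 729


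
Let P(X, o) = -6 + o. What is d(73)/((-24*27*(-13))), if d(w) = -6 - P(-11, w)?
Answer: -73/8424 ≈ -0.0086657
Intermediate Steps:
d(w) = -w (d(w) = -6 - (-6 + w) = -6 + (6 - w) = -w)
d(73)/((-24*27*(-13))) = (-1*73)/((-24*27*(-13))) = -73/((-648*(-13))) = -73/8424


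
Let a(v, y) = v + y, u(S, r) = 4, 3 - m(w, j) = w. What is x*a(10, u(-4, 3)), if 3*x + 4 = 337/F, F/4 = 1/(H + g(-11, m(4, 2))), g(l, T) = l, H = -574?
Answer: -1380127/6 ≈ -2.3002e+5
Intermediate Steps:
m(w, j) = 3 - w
F = -4/585 (F = 4/(-574 - 11) = 4/(-585) = 4*(-1/585) = -4/585 ≈ -0.0068376)
x = -197161/12 (x = -4/3 + (337/(-4/585))/3 = -4/3 + (337*(-585/4))/3 = -4/3 + (⅓)*(-197145/4) = -4/3 - 65715/4 = -197161/12 ≈ -16430.)
x*a(10, u(-4, 3)) = -197161*(10 + 4)/12 = -197161/12*14 = -1380127/6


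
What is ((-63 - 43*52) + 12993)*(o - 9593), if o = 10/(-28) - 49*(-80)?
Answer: -424696169/7 ≈ -6.0671e+7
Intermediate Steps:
o = 54875/14 (o = 10*(-1/28) + 3920 = -5/14 + 3920 = 54875/14 ≈ 3919.6)
((-63 - 43*52) + 12993)*(o - 9593) = ((-63 - 43*52) + 12993)*(54875/14 - 9593) = ((-63 - 2236) + 12993)*(-79427/14) = (-2299 + 12993)*(-79427/14) = 10694*(-79427/14) = -424696169/7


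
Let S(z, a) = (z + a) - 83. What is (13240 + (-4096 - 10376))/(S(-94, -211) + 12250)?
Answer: -616/5931 ≈ -0.10386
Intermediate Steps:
S(z, a) = -83 + a + z (S(z, a) = (a + z) - 83 = -83 + a + z)
(13240 + (-4096 - 10376))/(S(-94, -211) + 12250) = (13240 + (-4096 - 10376))/((-83 - 211 - 94) + 12250) = (13240 - 14472)/(-388 + 12250) = -1232/11862 = -1232*1/11862 = -616/5931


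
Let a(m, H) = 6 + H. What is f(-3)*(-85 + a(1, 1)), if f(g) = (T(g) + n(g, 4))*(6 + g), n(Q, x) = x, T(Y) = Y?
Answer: -234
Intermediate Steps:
f(g) = (4 + g)*(6 + g) (f(g) = (g + 4)*(6 + g) = (4 + g)*(6 + g))
f(-3)*(-85 + a(1, 1)) = (24 + (-3)² + 10*(-3))*(-85 + (6 + 1)) = (24 + 9 - 30)*(-85 + 7) = 3*(-78) = -234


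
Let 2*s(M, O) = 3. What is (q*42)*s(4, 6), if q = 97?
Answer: 6111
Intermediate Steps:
s(M, O) = 3/2 (s(M, O) = (1/2)*3 = 3/2)
(q*42)*s(4, 6) = (97*42)*(3/2) = 4074*(3/2) = 6111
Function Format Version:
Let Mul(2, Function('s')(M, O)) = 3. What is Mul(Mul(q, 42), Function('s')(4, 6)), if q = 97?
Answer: 6111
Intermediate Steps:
Function('s')(M, O) = Rational(3, 2) (Function('s')(M, O) = Mul(Rational(1, 2), 3) = Rational(3, 2))
Mul(Mul(q, 42), Function('s')(4, 6)) = Mul(Mul(97, 42), Rational(3, 2)) = Mul(4074, Rational(3, 2)) = 6111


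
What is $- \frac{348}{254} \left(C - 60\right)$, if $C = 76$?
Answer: $- \frac{2784}{127} \approx -21.921$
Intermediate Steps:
$- \frac{348}{254} \left(C - 60\right) = - \frac{348}{254} \left(76 - 60\right) = \left(-348\right) \frac{1}{254} \cdot 16 = \left(- \frac{174}{127}\right) 16 = - \frac{2784}{127}$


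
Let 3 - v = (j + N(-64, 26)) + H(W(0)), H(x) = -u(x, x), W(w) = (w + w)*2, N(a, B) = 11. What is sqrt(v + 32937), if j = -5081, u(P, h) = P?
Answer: sqrt(38010) ≈ 194.96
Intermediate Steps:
W(w) = 4*w (W(w) = (2*w)*2 = 4*w)
H(x) = -x
v = 5073 (v = 3 - ((-5081 + 11) - 4*0) = 3 - (-5070 - 1*0) = 3 - (-5070 + 0) = 3 - 1*(-5070) = 3 + 5070 = 5073)
sqrt(v + 32937) = sqrt(5073 + 32937) = sqrt(38010)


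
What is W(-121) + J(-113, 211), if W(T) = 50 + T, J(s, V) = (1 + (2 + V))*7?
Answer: 1427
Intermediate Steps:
J(s, V) = 21 + 7*V (J(s, V) = (3 + V)*7 = 21 + 7*V)
W(-121) + J(-113, 211) = (50 - 121) + (21 + 7*211) = -71 + (21 + 1477) = -71 + 1498 = 1427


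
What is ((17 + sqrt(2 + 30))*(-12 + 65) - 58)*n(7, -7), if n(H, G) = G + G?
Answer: -11802 - 2968*sqrt(2) ≈ -15999.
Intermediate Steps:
n(H, G) = 2*G
((17 + sqrt(2 + 30))*(-12 + 65) - 58)*n(7, -7) = ((17 + sqrt(2 + 30))*(-12 + 65) - 58)*(2*(-7)) = ((17 + sqrt(32))*53 - 58)*(-14) = ((17 + 4*sqrt(2))*53 - 58)*(-14) = ((901 + 212*sqrt(2)) - 58)*(-14) = (843 + 212*sqrt(2))*(-14) = -11802 - 2968*sqrt(2)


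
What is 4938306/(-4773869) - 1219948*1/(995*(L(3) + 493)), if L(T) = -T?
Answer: -4115771514556/1163749915475 ≈ -3.5366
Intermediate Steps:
4938306/(-4773869) - 1219948*1/(995*(L(3) + 493)) = 4938306/(-4773869) - 1219948*1/(995*(-1*3 + 493)) = 4938306*(-1/4773869) - 1219948*1/(995*(-3 + 493)) = -4938306/4773869 - 1219948/(490*995) = -4938306/4773869 - 1219948/487550 = -4938306/4773869 - 1219948*1/487550 = -4938306/4773869 - 609974/243775 = -4115771514556/1163749915475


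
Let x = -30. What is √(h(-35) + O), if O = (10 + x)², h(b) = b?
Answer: √365 ≈ 19.105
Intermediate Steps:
O = 400 (O = (10 - 30)² = (-20)² = 400)
√(h(-35) + O) = √(-35 + 400) = √365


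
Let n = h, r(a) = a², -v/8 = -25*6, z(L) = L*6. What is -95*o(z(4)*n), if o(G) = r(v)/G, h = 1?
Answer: -5700000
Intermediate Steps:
z(L) = 6*L
v = 1200 (v = -(-40)*5*6 = -(-40)*30 = -8*(-150) = 1200)
n = 1
o(G) = 1440000/G (o(G) = 1200²/G = 1440000/G)
-95*o(z(4)*n) = -136800000/((6*4)*1) = -136800000/(24*1) = -136800000/24 = -95*60000 = -5700000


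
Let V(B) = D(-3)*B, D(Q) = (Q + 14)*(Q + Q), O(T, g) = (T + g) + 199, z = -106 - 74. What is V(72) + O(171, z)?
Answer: -4562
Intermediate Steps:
z = -180
O(T, g) = 199 + T + g
D(Q) = 2*Q*(14 + Q) (D(Q) = (14 + Q)*(2*Q) = 2*Q*(14 + Q))
V(B) = -66*B (V(B) = (2*(-3)*(14 - 3))*B = (2*(-3)*11)*B = -66*B)
V(72) + O(171, z) = -66*72 + (199 + 171 - 180) = -4752 + 190 = -4562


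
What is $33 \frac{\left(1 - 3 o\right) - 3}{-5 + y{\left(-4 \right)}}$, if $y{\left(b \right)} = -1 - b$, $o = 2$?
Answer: $132$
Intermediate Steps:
$33 \frac{\left(1 - 3 o\right) - 3}{-5 + y{\left(-4 \right)}} = 33 \frac{\left(1 - 6\right) - 3}{-5 - -3} = 33 \frac{\left(1 - 6\right) - 3}{-5 + \left(-1 + 4\right)} = 33 \frac{-5 - 3}{-5 + 3} = 33 \left(- \frac{8}{-2}\right) = 33 \left(\left(-8\right) \left(- \frac{1}{2}\right)\right) = 33 \cdot 4 = 132$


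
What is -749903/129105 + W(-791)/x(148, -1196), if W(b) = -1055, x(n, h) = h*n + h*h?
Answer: -940070625199/161821239840 ≈ -5.8093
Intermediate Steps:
x(n, h) = h² + h*n (x(n, h) = h*n + h² = h² + h*n)
-749903/129105 + W(-791)/x(148, -1196) = -749903/129105 - 1055*(-1/(1196*(-1196 + 148))) = -749903*1/129105 - 1055/((-1196*(-1048))) = -749903/129105 - 1055/1253408 = -940070625199/161821239840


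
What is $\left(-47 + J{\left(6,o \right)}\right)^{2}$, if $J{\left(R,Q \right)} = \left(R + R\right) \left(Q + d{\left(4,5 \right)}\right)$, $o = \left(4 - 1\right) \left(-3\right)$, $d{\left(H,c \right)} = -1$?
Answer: $27889$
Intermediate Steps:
$o = -9$ ($o = 3 \left(-3\right) = -9$)
$J{\left(R,Q \right)} = 2 R \left(-1 + Q\right)$ ($J{\left(R,Q \right)} = \left(R + R\right) \left(Q - 1\right) = 2 R \left(-1 + Q\right)$)
$\left(-47 + J{\left(6,o \right)}\right)^{2} = \left(-47 + 2 \cdot 6 \left(-1 - 9\right)\right)^{2} = \left(-47 + 2 \cdot 6 \left(-10\right)\right)^{2} = \left(-47 - 120\right)^{2} = \left(-167\right)^{2} = 27889$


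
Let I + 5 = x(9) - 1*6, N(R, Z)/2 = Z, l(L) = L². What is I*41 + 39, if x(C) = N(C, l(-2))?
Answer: -84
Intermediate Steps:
N(R, Z) = 2*Z
x(C) = 8 (x(C) = 2*(-2)² = 2*4 = 8)
I = -3 (I = -5 + (8 - 1*6) = -5 + (8 - 6) = -5 + 2 = -3)
I*41 + 39 = -3*41 + 39 = -123 + 39 = -84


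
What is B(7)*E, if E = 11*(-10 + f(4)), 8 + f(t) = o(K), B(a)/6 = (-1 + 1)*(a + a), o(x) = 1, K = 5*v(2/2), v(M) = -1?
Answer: 0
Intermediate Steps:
K = -5 (K = 5*(-1) = -5)
B(a) = 0 (B(a) = 6*((-1 + 1)*(a + a)) = 6*(0*(2*a)) = 6*0 = 0)
f(t) = -7 (f(t) = -8 + 1 = -7)
E = -187 (E = 11*(-10 - 7) = 11*(-17) = -187)
B(7)*E = 0*(-187) = 0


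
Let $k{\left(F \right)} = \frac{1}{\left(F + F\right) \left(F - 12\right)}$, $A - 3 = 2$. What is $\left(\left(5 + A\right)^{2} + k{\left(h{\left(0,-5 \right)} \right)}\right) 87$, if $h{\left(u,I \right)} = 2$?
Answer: $\frac{347913}{40} \approx 8697.8$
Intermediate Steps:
$A = 5$ ($A = 3 + 2 = 5$)
$k{\left(F \right)} = \frac{1}{2 F \left(-12 + F\right)}$
$\left(\left(5 + A\right)^{2} + k{\left(h{\left(0,-5 \right)} \right)}\right) 87 = \left(\left(5 + 5\right)^{2} + \frac{1}{2 \cdot 2 \left(-12 + 2\right)}\right) 87 = \left(10^{2} + \frac{1}{2} \cdot \frac{1}{2} \frac{1}{-10}\right) 87 = \left(100 + \frac{1}{2} \cdot \frac{1}{2} \left(- \frac{1}{10}\right)\right) 87 = \left(100 - \frac{1}{40}\right) 87 = \frac{3999}{40} \cdot 87 = \frac{347913}{40}$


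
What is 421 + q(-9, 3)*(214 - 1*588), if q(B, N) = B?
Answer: 3787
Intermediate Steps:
421 + q(-9, 3)*(214 - 1*588) = 421 - 9*(214 - 1*588) = 421 - 9*(214 - 588) = 421 - 9*(-374) = 421 + 3366 = 3787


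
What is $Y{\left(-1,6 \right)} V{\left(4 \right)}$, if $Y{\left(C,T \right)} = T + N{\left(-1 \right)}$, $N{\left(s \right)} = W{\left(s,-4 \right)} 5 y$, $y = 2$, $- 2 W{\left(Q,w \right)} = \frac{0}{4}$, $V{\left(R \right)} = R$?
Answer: $24$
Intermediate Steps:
$W{\left(Q,w \right)} = 0$ ($W{\left(Q,w \right)} = - \frac{0 \cdot \frac{1}{4}}{2} = \left(- \frac{1}{2}\right) 0 = 0$)
$N{\left(s \right)} = 0$ ($N{\left(s \right)} = 0 \cdot 5 \cdot 2 = 0 \cdot 2 = 0$)
$Y{\left(C,T \right)} = T$ ($Y{\left(C,T \right)} = T + 0 = T$)
$Y{\left(-1,6 \right)} V{\left(4 \right)} = 6 \cdot 4 = 24$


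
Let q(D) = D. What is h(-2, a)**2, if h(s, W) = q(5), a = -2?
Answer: 25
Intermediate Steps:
h(s, W) = 5
h(-2, a)**2 = 5**2 = 25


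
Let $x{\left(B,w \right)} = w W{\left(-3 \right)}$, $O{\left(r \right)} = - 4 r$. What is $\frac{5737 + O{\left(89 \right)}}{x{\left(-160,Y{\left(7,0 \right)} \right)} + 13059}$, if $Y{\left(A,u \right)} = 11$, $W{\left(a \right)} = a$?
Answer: $\frac{5381}{13026} \approx 0.4131$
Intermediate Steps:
$x{\left(B,w \right)} = - 3 w$ ($x{\left(B,w \right)} = w \left(-3\right) = - 3 w$)
$\frac{5737 + O{\left(89 \right)}}{x{\left(-160,Y{\left(7,0 \right)} \right)} + 13059} = \frac{5737 - 356}{\left(-3\right) 11 + 13059} = \frac{5737 - 356}{-33 + 13059} = \frac{5381}{13026}$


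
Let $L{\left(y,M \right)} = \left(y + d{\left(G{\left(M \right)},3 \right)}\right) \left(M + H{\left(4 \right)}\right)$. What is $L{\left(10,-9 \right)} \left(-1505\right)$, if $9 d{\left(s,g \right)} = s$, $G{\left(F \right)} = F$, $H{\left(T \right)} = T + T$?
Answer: $13545$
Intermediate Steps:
$H{\left(T \right)} = 2 T$
$d{\left(s,g \right)} = \frac{s}{9}$
$L{\left(y,M \right)} = \left(8 + M\right) \left(y + \frac{M}{9}\right)$ ($L{\left(y,M \right)} = \left(y + \frac{M}{9}\right) \left(M + 2 \cdot 4\right) = \left(y + \frac{M}{9}\right) \left(M + 8\right) = \left(y + \frac{M}{9}\right) \left(8 + M\right) = \left(8 + M\right) \left(y + \frac{M}{9}\right)$)
$L{\left(10,-9 \right)} \left(-1505\right) = \left(8 \cdot 10 + \frac{\left(-9\right)^{2}}{9} + \frac{8}{9} \left(-9\right) - 90\right) \left(-1505\right) = \left(80 + \frac{1}{9} \cdot 81 - 8 - 90\right) \left(-1505\right) = \left(80 + 9 - 8 - 90\right) \left(-1505\right) = \left(-9\right) \left(-1505\right) = 13545$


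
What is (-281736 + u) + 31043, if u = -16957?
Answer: -267650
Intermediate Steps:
(-281736 + u) + 31043 = (-281736 - 16957) + 31043 = -298693 + 31043 = -267650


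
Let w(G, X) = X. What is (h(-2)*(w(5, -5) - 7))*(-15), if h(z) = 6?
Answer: 1080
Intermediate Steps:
(h(-2)*(w(5, -5) - 7))*(-15) = (6*(-5 - 7))*(-15) = (6*(-12))*(-15) = -72*(-15) = 1080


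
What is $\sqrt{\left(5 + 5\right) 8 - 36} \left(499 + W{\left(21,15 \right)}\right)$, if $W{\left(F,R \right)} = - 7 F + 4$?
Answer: $712 \sqrt{11} \approx 2361.4$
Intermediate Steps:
$W{\left(F,R \right)} = 4 - 7 F$
$\sqrt{\left(5 + 5\right) 8 - 36} \left(499 + W{\left(21,15 \right)}\right) = \sqrt{\left(5 + 5\right) 8 - 36} \left(499 + \left(4 - 147\right)\right) = \sqrt{10 \cdot 8 - 36} \left(499 + \left(4 - 147\right)\right) = \sqrt{80 - 36} \left(499 - 143\right) = \sqrt{44} \cdot 356 = 2 \sqrt{11} \cdot 356 = 712 \sqrt{11}$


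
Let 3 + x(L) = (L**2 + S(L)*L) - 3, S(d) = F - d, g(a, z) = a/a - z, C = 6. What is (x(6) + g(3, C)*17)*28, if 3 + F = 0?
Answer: -3052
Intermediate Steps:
F = -3 (F = -3 + 0 = -3)
g(a, z) = 1 - z
S(d) = -3 - d
x(L) = -6 + L**2 + L*(-3 - L) (x(L) = -3 + ((L**2 + (-3 - L)*L) - 3) = -3 + ((L**2 + L*(-3 - L)) - 3) = -3 + (-3 + L**2 + L*(-3 - L)) = -6 + L**2 + L*(-3 - L))
(x(6) + g(3, C)*17)*28 = ((-6 - 3*6) + (1 - 1*6)*17)*28 = ((-6 - 18) + (1 - 6)*17)*28 = (-24 - 5*17)*28 = (-24 - 85)*28 = -109*28 = -3052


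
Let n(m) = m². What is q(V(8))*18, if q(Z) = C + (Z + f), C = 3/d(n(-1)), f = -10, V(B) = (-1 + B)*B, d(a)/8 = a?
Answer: 3339/4 ≈ 834.75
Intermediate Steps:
d(a) = 8*a
V(B) = B*(-1 + B)
C = 3/8 (C = 3/((8*(-1)²)) = 3/((8*1)) = 3/8 ≈ 0.37500)
q(Z) = -77/8 + Z (q(Z) = 3/8 + (Z - 10) = 3/8 + (-10 + Z) = -77/8 + Z)
q(V(8))*18 = (-77/8 + 8*(-1 + 8))*18 = (-77/8 + 8*7)*18 = (-77/8 + 56)*18 = (371/8)*18 = 3339/4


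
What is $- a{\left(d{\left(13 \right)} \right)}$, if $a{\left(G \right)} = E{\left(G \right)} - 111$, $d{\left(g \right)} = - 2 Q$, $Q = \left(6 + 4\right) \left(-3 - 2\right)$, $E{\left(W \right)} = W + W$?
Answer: $-89$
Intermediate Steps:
$E{\left(W \right)} = 2 W$
$Q = -50$ ($Q = 10 \left(-5\right) = -50$)
$d{\left(g \right)} = 100$ ($d{\left(g \right)} = \left(-2\right) \left(-50\right) = 100$)
$a{\left(G \right)} = -111 + 2 G$ ($a{\left(G \right)} = 2 G - 111 = -111 + 2 G$)
$- a{\left(d{\left(13 \right)} \right)} = - (-111 + 2 \cdot 100) = - (-111 + 200) = \left(-1\right) 89 = -89$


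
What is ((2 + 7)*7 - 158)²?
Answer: 9025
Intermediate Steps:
((2 + 7)*7 - 158)² = (9*7 - 158)² = (63 - 158)² = (-95)² = 9025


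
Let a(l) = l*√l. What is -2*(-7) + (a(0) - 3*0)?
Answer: 14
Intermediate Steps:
a(l) = l^(3/2)
-2*(-7) + (a(0) - 3*0) = -2*(-7) + (0^(3/2) - 3*0) = 14 + (0 + 0) = 14 + 0 = 14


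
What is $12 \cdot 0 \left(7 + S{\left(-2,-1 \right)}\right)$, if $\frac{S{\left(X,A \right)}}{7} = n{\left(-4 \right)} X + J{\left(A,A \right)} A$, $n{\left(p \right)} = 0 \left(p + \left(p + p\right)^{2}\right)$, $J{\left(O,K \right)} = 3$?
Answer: $0$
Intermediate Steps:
$n{\left(p \right)} = 0$ ($n{\left(p \right)} = 0 \left(p + \left(2 p\right)^{2}\right) = 0 \left(p + 4 p^{2}\right) = 0$)
$S{\left(X,A \right)} = 21 A$ ($S{\left(X,A \right)} = 7 \left(0 X + 3 A\right) = 7 \left(0 + 3 A\right) = 7 \cdot 3 A = 21 A$)
$12 \cdot 0 \left(7 + S{\left(-2,-1 \right)}\right) = 12 \cdot 0 \left(7 + 21 \left(-1\right)\right) = 0 \left(7 - 21\right) = 0 \left(-14\right) = 0$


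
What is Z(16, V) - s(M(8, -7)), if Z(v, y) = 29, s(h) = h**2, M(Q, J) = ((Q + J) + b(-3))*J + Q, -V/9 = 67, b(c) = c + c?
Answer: -1820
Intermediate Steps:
b(c) = 2*c
V = -603 (V = -9*67 = -603)
M(Q, J) = Q + J*(-6 + J + Q) (M(Q, J) = ((Q + J) + 2*(-3))*J + Q = ((J + Q) - 6)*J + Q = (-6 + J + Q)*J + Q = J*(-6 + J + Q) + Q = Q + J*(-6 + J + Q))
Z(16, V) - s(M(8, -7)) = 29 - (8 + (-7)**2 - 6*(-7) - 7*8)**2 = 29 - (8 + 49 + 42 - 56)**2 = 29 - 1*43**2 = 29 - 1*1849 = 29 - 1849 = -1820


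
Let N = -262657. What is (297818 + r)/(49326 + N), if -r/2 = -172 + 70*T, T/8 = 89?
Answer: -198482/213331 ≈ -0.93039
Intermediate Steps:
T = 712 (T = 8*89 = 712)
r = -99336 (r = -2*(-172 + 70*712) = -2*(-172 + 49840) = -2*49668 = -99336)
(297818 + r)/(49326 + N) = (297818 - 99336)/(49326 - 262657) = 198482/(-213331) = 198482*(-1/213331) = -198482/213331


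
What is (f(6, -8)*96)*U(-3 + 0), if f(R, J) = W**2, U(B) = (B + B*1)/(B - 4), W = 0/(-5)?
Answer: 0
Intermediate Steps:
W = 0 (W = 0*(-1/5) = 0)
U(B) = 2*B/(-4 + B) (U(B) = (B + B)/(-4 + B) = (2*B)/(-4 + B) = 2*B/(-4 + B))
f(R, J) = 0 (f(R, J) = 0**2 = 0)
(f(6, -8)*96)*U(-3 + 0) = (0*96)*(2*(-3 + 0)/(-4 + (-3 + 0))) = 0*(2*(-3)/(-4 - 3)) = 0*(2*(-3)/(-7)) = 0*(2*(-3)*(-1/7)) = 0*(6/7) = 0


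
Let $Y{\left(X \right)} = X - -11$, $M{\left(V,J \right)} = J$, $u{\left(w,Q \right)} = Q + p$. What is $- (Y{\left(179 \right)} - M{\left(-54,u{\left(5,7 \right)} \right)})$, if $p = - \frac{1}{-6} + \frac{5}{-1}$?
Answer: $- \frac{1127}{6} \approx -187.83$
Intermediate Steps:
$p = - \frac{29}{6}$ ($p = \left(-1\right) \left(- \frac{1}{6}\right) + 5 \left(-1\right) = \frac{1}{6} - 5 = - \frac{29}{6} \approx -4.8333$)
$u{\left(w,Q \right)} = - \frac{29}{6} + Q$ ($u{\left(w,Q \right)} = Q - \frac{29}{6} = - \frac{29}{6} + Q$)
$Y{\left(X \right)} = 11 + X$ ($Y{\left(X \right)} = X + 11 = 11 + X$)
$- (Y{\left(179 \right)} - M{\left(-54,u{\left(5,7 \right)} \right)}) = - (\left(11 + 179\right) - \left(- \frac{29}{6} + 7\right)) = - (190 - \frac{13}{6}) = \left(-1\right) \frac{1127}{6} = - \frac{1127}{6}$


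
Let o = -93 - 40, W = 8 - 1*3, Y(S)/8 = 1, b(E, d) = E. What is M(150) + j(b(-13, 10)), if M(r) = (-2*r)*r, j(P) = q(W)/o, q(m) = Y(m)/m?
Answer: -29925008/665 ≈ -45000.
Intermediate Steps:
Y(S) = 8 (Y(S) = 8*1 = 8)
W = 5 (W = 8 - 3 = 5)
q(m) = 8/m
o = -133
j(P) = -8/665 (j(P) = (8/5)/(-133) = (8*(⅕))*(-1/133) = (8/5)*(-1/133) = -8/665)
M(r) = -2*r²
M(150) + j(b(-13, 10)) = -2*150² - 8/665 = -2*22500 - 8/665 = -45000 - 8/665 = -29925008/665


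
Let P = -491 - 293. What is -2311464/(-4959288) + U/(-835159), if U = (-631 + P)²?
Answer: -333298768876/172574750283 ≈ -1.9313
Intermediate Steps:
P = -784
U = 2002225 (U = (-631 - 784)² = (-1415)² = 2002225)
-2311464/(-4959288) + U/(-835159) = -2311464/(-4959288) + 2002225/(-835159) = -2311464*(-1/4959288) + 2002225*(-1/835159) = 96311/206637 - 2002225/835159 = -333298768876/172574750283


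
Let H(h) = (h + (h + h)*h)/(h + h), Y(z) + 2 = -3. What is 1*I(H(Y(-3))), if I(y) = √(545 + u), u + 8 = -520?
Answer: √17 ≈ 4.1231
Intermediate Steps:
u = -528 (u = -8 - 520 = -528)
Y(z) = -5 (Y(z) = -2 - 3 = -5)
H(h) = (h + 2*h²)/(2*h) (H(h) = (h + (2*h)*h)/((2*h)) = (h + 2*h²)*(1/(2*h)) = (h + 2*h²)/(2*h))
I(y) = √17 (I(y) = √(545 - 528) = √17)
1*I(H(Y(-3))) = 1*√17 = √17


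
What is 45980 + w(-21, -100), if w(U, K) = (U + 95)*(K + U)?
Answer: 37026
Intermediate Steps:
w(U, K) = (95 + U)*(K + U)
45980 + w(-21, -100) = 45980 + ((-21)² + 95*(-100) + 95*(-21) - 100*(-21)) = 45980 + (441 - 9500 - 1995 + 2100) = 45980 - 8954 = 37026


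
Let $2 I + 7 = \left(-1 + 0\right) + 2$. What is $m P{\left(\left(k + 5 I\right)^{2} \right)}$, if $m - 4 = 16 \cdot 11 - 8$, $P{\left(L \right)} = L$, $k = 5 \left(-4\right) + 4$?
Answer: $165292$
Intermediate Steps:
$I = -3$ ($I = - \frac{7}{2} + \frac{\left(-1 + 0\right) + 2}{2} = - \frac{7}{2} + \frac{-1 + 2}{2} = - \frac{7}{2} + \frac{1}{2} \cdot 1 = - \frac{7}{2} + \frac{1}{2} = -3$)
$k = -16$ ($k = -20 + 4 = -16$)
$m = 172$ ($m = 4 + \left(16 \cdot 11 - 8\right) = 4 + \left(176 - 8\right) = 4 + 168 = 172$)
$m P{\left(\left(k + 5 I\right)^{2} \right)} = 172 \left(-16 + 5 \left(-3\right)\right)^{2} = 172 \left(-16 - 15\right)^{2} = 172 \left(-31\right)^{2} = 172 \cdot 961 = 165292$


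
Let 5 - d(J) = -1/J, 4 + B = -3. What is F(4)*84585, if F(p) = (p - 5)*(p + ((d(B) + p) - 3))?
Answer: -5836365/7 ≈ -8.3377e+5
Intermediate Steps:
B = -7 (B = -4 - 3 = -7)
d(J) = 5 + 1/J (d(J) = 5 - (-1)/J = 5 + 1/J)
F(p) = (-5 + p)*(13/7 + 2*p) (F(p) = (p - 5)*(p + (((5 + 1/(-7)) + p) - 3)) = (-5 + p)*(p + (((5 - ⅐) + p) - 3)) = (-5 + p)*(p + ((34/7 + p) - 3)) = (-5 + p)*(p + (13/7 + p)) = (-5 + p)*(13/7 + 2*p))
F(4)*84585 = (-65/7 + 2*4² - 57/7*4)*84585 = (-65/7 + 2*16 - 228/7)*84585 = (-65/7 + 32 - 228/7)*84585 = -69/7*84585 = -5836365/7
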